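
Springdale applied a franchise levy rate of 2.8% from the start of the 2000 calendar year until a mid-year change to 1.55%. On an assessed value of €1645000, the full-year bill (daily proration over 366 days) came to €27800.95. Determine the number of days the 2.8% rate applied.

Let d = days at the first rate; then 366 − d days at the second rate.
€1645000 × [2.8%·d + 1.55%·(366−d)] / 366 = €27800.95
Solving gives d = 41, so the new rate took effect on February 11, 2000.

41 days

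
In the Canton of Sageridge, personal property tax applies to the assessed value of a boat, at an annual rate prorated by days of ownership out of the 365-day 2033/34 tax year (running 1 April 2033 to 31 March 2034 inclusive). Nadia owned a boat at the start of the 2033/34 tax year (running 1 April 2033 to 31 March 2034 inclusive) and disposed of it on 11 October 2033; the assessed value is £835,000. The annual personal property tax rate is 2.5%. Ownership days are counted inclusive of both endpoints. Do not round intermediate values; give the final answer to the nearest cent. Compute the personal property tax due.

£11,095.21

Days held (1 April – 11 October 2033): 194 out of 365
Tax = £835,000 × 2.5% × 194/365 = £11,095.2055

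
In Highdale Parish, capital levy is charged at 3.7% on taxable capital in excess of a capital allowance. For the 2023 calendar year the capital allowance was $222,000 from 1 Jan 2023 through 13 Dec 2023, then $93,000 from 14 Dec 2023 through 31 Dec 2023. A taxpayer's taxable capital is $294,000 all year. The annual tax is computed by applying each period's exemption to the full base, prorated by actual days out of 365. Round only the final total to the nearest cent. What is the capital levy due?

1 Jan – 13 Dec 2023: 347 days, exemption $222,000 → ($294,000 − $222,000) × 3.7% × 347/365 = $2,532.6247
14 Dec – 31 Dec 2023: 18 days, exemption $93,000 → ($294,000 − $93,000) × 3.7% × 18/365 = $366.7562
Total = $2,899.3808

$2,899.38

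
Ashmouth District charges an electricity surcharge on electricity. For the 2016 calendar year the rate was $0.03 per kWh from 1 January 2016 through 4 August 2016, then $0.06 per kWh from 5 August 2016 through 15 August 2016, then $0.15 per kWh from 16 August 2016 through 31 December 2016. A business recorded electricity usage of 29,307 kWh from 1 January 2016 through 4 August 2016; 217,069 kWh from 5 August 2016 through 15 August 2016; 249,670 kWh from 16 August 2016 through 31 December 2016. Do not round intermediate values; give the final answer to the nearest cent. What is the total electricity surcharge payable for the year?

1 January – 4 August 2016: 29,307 kWh at $0.03/kWh → $879.21
5 August – 15 August 2016: 217,069 kWh at $0.06/kWh → $13,024.14
16 August – 31 December 2016: 249,670 kWh at $0.15/kWh → $37,450.50

$51,353.85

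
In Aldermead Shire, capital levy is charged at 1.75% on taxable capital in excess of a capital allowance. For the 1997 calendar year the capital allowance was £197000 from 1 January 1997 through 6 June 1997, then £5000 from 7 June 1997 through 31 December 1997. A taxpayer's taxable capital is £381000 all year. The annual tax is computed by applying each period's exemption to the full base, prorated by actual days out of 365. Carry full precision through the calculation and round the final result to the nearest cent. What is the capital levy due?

1 January – 6 June 1997: 157 days, exemption £197000 → (£381000 − £197000) × 1.75% × 157/365 = £1385.0411
7 June – 31 December 1997: 208 days, exemption £5000 → (£381000 − £5000) × 1.75% × 208/365 = £3749.6986
Total = £5134.7397

£5134.74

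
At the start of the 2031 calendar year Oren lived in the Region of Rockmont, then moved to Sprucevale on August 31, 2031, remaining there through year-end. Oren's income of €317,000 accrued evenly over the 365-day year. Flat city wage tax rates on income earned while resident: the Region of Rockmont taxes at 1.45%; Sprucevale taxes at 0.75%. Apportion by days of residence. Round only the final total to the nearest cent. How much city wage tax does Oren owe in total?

The Region of Rockmont, January 1 – August 30, 2031: 242 days → €317,000 × 1.45% × 242/365 = €3,047.5425
Sprucevale, August 31 – December 31, 2031: 123 days → €317,000 × 0.75% × 123/365 = €801.1849
Total = €3,848.7274

€3,848.73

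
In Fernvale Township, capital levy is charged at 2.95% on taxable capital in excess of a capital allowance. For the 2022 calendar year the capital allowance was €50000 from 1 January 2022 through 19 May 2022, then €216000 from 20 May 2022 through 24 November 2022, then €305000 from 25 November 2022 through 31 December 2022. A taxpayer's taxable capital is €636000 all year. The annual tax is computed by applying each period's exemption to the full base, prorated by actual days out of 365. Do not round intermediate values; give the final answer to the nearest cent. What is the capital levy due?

1 January – 19 May 2022: 139 days, exemption €50000 → (€636000 − €50000) × 2.95% × 139/365 = €6583.2685
20 May – 24 November 2022: 189 days, exemption €216000 → (€636000 − €216000) × 2.95% × 189/365 = €6415.6438
25 November – 31 December 2022: 37 days, exemption €305000 → (€636000 − €305000) × 2.95% × 37/365 = €989.8260
Total = €13988.7384

€13988.74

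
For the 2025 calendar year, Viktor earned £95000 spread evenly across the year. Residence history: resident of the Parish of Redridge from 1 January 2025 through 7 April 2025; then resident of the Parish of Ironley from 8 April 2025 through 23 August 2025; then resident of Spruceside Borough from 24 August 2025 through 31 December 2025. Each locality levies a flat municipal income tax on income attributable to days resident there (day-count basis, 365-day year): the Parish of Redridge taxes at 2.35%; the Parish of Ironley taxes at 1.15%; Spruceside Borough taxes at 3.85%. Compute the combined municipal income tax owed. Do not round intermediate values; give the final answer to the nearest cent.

The Parish of Redridge, 1 January – 7 April 2025: 97 days → £95000 × 2.35% × 97/365 = £593.2945
The Parish of Ironley, 8 April – 23 August 2025: 138 days → £95000 × 1.15% × 138/365 = £413.0548
Spruceside Borough, 24 August – 31 December 2025: 130 days → £95000 × 3.85% × 130/365 = £1302.6712
Total = £2309.0205

£2309.02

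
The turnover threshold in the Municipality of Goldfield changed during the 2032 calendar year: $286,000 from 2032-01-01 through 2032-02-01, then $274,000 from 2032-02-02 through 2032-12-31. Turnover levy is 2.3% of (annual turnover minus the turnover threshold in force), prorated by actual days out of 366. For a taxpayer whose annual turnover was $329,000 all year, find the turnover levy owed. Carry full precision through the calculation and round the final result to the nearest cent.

$1,240.87

2032-01-01 to 2032-02-01: 32 days, exemption $286,000 → ($329,000 − $286,000) × 2.3% × 32/366 = $86.4699
2032-02-02 to 2032-12-31: 334 days, exemption $274,000 → ($329,000 − $274,000) × 2.3% × 334/366 = $1,154.3989
Total = $1,240.8689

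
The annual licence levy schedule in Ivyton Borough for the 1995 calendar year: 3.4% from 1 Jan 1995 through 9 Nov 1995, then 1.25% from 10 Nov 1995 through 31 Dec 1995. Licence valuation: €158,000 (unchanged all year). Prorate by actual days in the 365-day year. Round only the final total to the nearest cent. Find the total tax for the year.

1 Jan – 9 Nov 1995: 313 days at 3.4% → €158,000 × 3.4% × 313/365 = €4,606.6740
10 Nov – 31 Dec 1995: 52 days at 1.25% → €158,000 × 1.25% × 52/365 = €281.3699
Total = €4,888.0438

€4,888.04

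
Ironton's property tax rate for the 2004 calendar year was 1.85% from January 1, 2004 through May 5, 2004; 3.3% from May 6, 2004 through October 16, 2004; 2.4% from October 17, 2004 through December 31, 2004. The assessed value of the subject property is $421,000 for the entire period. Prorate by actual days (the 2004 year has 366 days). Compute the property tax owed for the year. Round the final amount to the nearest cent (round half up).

$11,004.66

January 1 – May 5, 2004: 126 days at 1.85% → $421,000 × 1.85% × 126/366 = $2,681.2869
May 6 – October 16, 2004: 164 days at 3.3% → $421,000 × 3.3% × 164/366 = $6,225.2787
October 17 – December 31, 2004: 76 days at 2.4% → $421,000 × 2.4% × 76/366 = $2,098.0984
Total = $11,004.6639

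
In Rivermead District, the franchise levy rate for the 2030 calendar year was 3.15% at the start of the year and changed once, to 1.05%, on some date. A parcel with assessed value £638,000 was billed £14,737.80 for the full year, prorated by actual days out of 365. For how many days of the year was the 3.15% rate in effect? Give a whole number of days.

219 days

Let d = days at the first rate; then 365 − d days at the second rate.
£638,000 × [3.15%·d + 1.05%·(365−d)] / 365 = £14,737.80
Solving gives d = 219, so the new rate took effect on 8 August 2030.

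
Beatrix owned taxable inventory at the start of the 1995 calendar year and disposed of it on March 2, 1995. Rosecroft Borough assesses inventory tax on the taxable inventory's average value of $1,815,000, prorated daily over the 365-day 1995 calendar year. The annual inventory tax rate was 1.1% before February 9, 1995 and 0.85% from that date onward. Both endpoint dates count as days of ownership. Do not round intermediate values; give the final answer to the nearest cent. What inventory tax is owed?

January 1 – February 8, 1995: 39 days at 1.1% → $1,815,000 × 1.1% × 39/365 = $2,133.2466
February 9 – March 2, 1995: 22 days at 0.85% → $1,815,000 × 0.85% × 22/365 = $929.8767
Total = $3,063.1233

$3,063.12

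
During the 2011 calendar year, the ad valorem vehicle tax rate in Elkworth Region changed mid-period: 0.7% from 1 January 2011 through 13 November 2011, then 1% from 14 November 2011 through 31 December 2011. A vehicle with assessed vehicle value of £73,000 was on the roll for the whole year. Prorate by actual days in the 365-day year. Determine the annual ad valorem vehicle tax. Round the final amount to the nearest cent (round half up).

1 January – 13 November 2011: 317 days at 0.7% → £73,000 × 0.7% × 317/365 = £443.8000
14 November – 31 December 2011: 48 days at 1% → £73,000 × 1% × 48/365 = £96.0000
Total = £539.8000

£539.80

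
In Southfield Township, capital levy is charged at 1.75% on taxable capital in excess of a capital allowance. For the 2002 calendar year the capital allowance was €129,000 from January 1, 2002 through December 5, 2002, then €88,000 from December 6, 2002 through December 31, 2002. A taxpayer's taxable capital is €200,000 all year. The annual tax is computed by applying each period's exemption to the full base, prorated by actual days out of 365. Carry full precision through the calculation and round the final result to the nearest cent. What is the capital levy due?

January 1 – December 5, 2002: 339 days, exemption €129,000 → (€200,000 − €129,000) × 1.75% × 339/365 = €1,153.9932
December 6 – December 31, 2002: 26 days, exemption €88,000 → (€200,000 − €88,000) × 1.75% × 26/365 = €139.6164
Total = €1,293.6096

€1,293.61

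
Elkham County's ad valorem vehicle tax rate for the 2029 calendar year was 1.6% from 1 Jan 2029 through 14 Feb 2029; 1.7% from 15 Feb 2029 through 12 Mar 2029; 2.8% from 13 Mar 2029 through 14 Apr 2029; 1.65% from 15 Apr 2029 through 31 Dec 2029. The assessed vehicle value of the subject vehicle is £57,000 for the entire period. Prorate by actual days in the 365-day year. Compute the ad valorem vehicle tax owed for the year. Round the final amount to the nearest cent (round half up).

1 Jan – 14 Feb 2029: 45 days at 1.6% → £57,000 × 1.6% × 45/365 = £112.4384
15 Feb – 12 Mar 2029: 26 days at 1.7% → £57,000 × 1.7% × 26/365 = £69.0247
13 Mar – 14 Apr 2029: 33 days at 2.8% → £57,000 × 2.8% × 33/365 = £144.2959
15 Apr – 31 Dec 2029: 261 days at 1.65% → £57,000 × 1.65% × 261/365 = £672.5219
Total = £998.2808

£998.28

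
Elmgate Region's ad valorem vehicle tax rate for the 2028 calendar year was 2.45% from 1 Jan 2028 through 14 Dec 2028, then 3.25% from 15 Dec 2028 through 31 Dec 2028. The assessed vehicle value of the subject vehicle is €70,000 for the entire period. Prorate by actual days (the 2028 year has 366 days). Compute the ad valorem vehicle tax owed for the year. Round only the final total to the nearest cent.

1 Jan – 14 Dec 2028: 349 days at 2.45% → €70,000 × 2.45% × 349/366 = €1,635.3415
15 Dec – 31 Dec 2028: 17 days at 3.25% → €70,000 × 3.25% × 17/366 = €105.6694
Total = €1,741.0109

€1,741.01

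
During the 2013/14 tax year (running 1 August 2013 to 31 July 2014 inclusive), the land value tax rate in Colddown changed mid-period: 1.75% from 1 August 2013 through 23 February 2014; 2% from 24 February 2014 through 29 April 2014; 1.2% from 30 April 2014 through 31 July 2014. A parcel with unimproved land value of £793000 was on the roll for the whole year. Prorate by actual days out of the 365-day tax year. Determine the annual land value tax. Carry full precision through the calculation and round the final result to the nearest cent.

£13119.26

1 August 2013 – 23 February 2014: 207 days at 1.75% → £793000 × 1.75% × 207/365 = £7870.2534
24 February – 29 April 2014: 65 days at 2% → £793000 × 2% × 65/365 = £2824.3836
30 April – 31 July 2014: 93 days at 1.2% → £793000 × 1.2% × 93/365 = £2424.6247
Total = £13119.2616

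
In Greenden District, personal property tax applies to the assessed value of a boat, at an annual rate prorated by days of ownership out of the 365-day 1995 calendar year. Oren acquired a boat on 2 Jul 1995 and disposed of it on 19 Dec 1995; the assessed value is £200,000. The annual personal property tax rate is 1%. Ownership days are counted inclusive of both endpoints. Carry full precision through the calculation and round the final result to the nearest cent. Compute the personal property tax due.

Days held (2 Jul – 19 Dec 1995): 171 out of 365
Tax = £200,000 × 1% × 171/365 = £936.9863

£936.99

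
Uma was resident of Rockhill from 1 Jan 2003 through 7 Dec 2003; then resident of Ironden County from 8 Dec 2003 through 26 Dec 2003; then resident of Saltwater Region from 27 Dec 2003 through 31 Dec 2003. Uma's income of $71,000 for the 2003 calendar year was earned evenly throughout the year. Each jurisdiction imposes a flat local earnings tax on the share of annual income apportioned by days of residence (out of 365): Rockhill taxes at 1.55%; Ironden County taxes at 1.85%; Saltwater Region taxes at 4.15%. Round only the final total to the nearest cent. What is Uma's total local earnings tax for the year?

$1,136.88

Rockhill, 1 Jan – 7 Dec 2003: 341 days → $71,000 × 1.55% × 341/365 = $1,028.1384
Ironden County, 8 Dec – 26 Dec 2003: 19 days → $71,000 × 1.85% × 19/365 = $68.3740
Saltwater Region, 27 Dec – 31 Dec 2003: 5 days → $71,000 × 4.15% × 5/365 = $40.3630
Total = $1,136.8753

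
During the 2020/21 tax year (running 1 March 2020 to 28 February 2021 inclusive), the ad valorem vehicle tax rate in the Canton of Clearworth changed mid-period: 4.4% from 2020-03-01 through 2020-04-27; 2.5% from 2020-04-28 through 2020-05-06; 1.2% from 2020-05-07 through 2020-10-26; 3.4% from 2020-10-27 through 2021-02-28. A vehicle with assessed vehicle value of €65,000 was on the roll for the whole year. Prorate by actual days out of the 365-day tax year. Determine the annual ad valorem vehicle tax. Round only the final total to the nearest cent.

€1,621.08

2020-03-01 to 2020-04-27: 58 days at 4.4% → €65,000 × 4.4% × 58/365 = €454.4658
2020-04-28 to 2020-05-06: 9 days at 2.5% → €65,000 × 2.5% × 9/365 = €40.0685
2020-05-07 to 2020-10-26: 173 days at 1.2% → €65,000 × 1.2% × 173/365 = €369.6986
2020-10-27 to 2021-02-28: 125 days at 3.4% → €65,000 × 3.4% × 125/365 = €756.8493
Total = €1,621.0822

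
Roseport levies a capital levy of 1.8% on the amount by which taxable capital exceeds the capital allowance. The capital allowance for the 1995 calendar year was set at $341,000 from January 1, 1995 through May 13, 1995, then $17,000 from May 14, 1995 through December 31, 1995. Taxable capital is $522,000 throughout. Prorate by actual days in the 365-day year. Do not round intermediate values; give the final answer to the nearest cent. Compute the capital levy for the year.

January 1 – May 13, 1995: 133 days, exemption $341,000 → ($522,000 − $341,000) × 1.8% × 133/365 = $1,187.1616
May 14 – December 31, 1995: 232 days, exemption $17,000 → ($522,000 − $17,000) × 1.8% × 232/365 = $5,777.7534
Total = $6,964.9151

$6,964.92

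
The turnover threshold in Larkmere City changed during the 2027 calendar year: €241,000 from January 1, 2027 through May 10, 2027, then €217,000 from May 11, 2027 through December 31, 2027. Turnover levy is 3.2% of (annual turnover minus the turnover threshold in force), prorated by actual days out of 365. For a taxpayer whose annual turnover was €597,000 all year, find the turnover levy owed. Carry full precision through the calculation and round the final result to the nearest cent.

€11,886.47

January 1 – May 10, 2027: 130 days, exemption €241,000 → (€597,000 − €241,000) × 3.2% × 130/365 = €4,057.4247
May 11 – December 31, 2027: 235 days, exemption €217,000 → (€597,000 − €217,000) × 3.2% × 235/365 = €7,829.0411
Total = €11,886.4658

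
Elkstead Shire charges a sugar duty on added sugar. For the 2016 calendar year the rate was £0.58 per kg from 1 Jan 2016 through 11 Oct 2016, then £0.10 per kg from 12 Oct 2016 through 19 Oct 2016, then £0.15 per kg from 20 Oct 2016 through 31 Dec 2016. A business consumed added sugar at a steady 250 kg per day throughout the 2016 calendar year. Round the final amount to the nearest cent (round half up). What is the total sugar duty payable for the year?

£44,262.50

1 Jan – 11 Oct 2016: 285 days × 250 kg/day = 71,250 kg at £0.58/kg → £41,325.00
12 Oct – 19 Oct 2016: 8 days × 250 kg/day = 2,000 kg at £0.10/kg → £200.00
20 Oct – 31 Dec 2016: 73 days × 250 kg/day = 18,250 kg at £0.15/kg → £2,737.50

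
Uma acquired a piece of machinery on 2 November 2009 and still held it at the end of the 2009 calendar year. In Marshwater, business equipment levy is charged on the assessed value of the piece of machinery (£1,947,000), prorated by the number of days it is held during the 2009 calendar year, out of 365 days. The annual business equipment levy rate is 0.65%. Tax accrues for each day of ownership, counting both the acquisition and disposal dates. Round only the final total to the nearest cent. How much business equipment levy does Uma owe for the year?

£2,080.36

Days held (2 November – 31 December 2009): 60 out of 365
Tax = £1,947,000 × 0.65% × 60/365 = £2,080.3562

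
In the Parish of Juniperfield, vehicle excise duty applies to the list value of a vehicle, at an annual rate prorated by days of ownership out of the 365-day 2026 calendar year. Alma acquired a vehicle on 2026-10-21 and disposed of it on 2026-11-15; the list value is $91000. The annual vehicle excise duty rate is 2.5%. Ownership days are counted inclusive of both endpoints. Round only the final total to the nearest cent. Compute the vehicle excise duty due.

Days held (2026-10-21 to 2026-11-15): 26 out of 365
Tax = $91000 × 2.5% × 26/365 = $162.0548

$162.05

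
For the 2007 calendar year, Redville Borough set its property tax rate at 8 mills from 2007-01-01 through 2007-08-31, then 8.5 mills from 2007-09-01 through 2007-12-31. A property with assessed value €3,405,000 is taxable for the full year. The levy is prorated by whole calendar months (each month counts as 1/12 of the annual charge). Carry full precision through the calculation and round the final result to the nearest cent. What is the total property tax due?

2007-01-01 to 2007-08-31: 8 months at 8 mills → €3,405,000 × 0.8% × 8/12 = €18,160.0000
2007-09-01 to 2007-12-31: 4 months at 8.5 mills → €3,405,000 × 0.85% × 4/12 = €9,647.5000
Total = €27,807.5000

€27,807.50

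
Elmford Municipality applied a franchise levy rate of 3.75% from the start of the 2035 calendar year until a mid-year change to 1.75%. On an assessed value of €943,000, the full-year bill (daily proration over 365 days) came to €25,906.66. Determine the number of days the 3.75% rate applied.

Let d = days at the first rate; then 365 − d days at the second rate.
€943,000 × [3.75%·d + 1.75%·(365−d)] / 365 = €25,906.66
Solving gives d = 182, so the new rate took effect on 2 July 2035.

182 days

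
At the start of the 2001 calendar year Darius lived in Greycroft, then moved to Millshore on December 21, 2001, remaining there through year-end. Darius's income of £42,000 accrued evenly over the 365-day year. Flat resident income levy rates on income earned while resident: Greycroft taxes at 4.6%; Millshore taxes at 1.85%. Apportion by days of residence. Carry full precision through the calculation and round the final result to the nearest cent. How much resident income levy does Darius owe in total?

£1,897.19

Greycroft, January 1 – December 20, 2001: 354 days → £42,000 × 4.6% × 354/365 = £1,873.7753
Millshore, December 21 – December 31, 2001: 11 days → £42,000 × 1.85% × 11/365 = £23.4164
Total = £1,897.1918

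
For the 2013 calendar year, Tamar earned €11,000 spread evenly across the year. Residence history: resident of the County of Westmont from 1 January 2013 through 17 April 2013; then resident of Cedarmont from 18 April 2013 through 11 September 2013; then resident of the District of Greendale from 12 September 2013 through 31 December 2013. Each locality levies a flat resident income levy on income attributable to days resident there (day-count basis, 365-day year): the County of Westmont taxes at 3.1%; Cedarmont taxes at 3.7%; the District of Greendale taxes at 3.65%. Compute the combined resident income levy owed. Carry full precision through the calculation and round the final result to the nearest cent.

€385.98

The County of Westmont, 1 January – 17 April 2013: 107 days → €11,000 × 3.1% × 107/365 = €99.9644
Cedarmont, 18 April – 11 September 2013: 147 days → €11,000 × 3.7% × 147/365 = €163.9151
The District of Greendale, 12 September – 31 December 2013: 111 days → €11,000 × 3.65% × 111/365 = €122.1000
Total = €385.9795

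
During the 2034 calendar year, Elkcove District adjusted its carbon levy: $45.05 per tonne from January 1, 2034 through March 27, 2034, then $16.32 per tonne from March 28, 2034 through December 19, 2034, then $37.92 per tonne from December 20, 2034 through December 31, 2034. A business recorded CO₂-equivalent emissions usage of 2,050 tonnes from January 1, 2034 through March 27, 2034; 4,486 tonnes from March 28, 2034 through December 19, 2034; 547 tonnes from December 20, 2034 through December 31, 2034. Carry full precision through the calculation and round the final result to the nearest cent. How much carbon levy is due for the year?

January 1 – March 27, 2034: 2,050 tonnes at $45.05/tonne → $92352.50
March 28 – December 19, 2034: 4,486 tonnes at $16.32/tonne → $73211.52
December 20 – December 31, 2034: 547 tonnes at $37.92/tonne → $20742.24

$186306.26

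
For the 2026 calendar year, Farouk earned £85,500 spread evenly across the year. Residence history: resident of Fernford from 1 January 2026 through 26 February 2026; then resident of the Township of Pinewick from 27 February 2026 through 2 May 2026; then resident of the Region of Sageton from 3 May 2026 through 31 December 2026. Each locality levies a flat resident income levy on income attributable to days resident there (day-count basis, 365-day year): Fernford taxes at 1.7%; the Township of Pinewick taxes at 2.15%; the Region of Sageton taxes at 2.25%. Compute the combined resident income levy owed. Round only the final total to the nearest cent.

£1,835.09

Fernford, 1 January – 26 February 2026: 57 days → £85,500 × 1.7% × 57/365 = £226.9849
The Township of Pinewick, 27 February – 2 May 2026: 65 days → £85,500 × 2.15% × 65/365 = £327.3596
The Region of Sageton, 3 May – 31 December 2026: 243 days → £85,500 × 2.25% × 243/365 = £1,280.7432
Total = £1,835.0877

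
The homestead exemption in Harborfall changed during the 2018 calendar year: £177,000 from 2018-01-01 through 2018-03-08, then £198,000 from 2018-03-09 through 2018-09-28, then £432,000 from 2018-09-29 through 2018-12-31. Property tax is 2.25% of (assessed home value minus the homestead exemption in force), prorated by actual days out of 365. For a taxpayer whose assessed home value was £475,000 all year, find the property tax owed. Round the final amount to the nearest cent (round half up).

£4,963.32

2018-01-01 to 2018-03-08: 67 days, exemption £177,000 → (£475,000 − £177,000) × 2.25% × 67/365 = £1,230.7808
2018-03-09 to 2018-09-28: 204 days, exemption £198,000 → (£475,000 − £198,000) × 2.25% × 204/365 = £3,483.3699
2018-09-29 to 2018-12-31: 94 days, exemption £432,000 → (£475,000 − £432,000) × 2.25% × 94/365 = £249.1644
Total = £4,963.3151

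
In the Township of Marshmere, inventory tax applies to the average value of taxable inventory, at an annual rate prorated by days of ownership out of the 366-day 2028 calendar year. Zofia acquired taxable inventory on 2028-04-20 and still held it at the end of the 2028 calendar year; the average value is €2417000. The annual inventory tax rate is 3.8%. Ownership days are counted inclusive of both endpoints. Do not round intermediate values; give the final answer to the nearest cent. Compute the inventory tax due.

Days held (2028-04-20 to 2028-12-31): 256 out of 366
Tax = €2417000 × 3.8% × 256/366 = €64242.0109

€64242.01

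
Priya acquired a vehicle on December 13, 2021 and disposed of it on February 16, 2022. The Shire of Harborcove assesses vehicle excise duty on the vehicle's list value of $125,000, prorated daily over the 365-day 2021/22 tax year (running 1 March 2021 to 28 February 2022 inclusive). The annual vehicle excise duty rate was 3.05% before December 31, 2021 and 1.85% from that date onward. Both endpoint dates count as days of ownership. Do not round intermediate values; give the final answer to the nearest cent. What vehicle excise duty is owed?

December 13 – December 30, 2021: 18 days at 3.05% → $125,000 × 3.05% × 18/365 = $188.0137
December 31, 2021 – February 16, 2022: 48 days at 1.85% → $125,000 × 1.85% × 48/365 = $304.1096
Total = $492.1233

$492.12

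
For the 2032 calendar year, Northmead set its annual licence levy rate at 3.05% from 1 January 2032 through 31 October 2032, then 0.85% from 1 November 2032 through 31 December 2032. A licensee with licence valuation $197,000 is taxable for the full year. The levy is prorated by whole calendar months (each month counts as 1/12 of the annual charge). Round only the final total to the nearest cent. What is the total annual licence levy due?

$5,286.17

1 January – 31 October 2032: 10 months at 3.05% → $197,000 × 3.05% × 10/12 = $5,007.0833
1 November – 31 December 2032: 2 months at 0.85% → $197,000 × 0.85% × 2/12 = $279.0833
Total = $5,286.1667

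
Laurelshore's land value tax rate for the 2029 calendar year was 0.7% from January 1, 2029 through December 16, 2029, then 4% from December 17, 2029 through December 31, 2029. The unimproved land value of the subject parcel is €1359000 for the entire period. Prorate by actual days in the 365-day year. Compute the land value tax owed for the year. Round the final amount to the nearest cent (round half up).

January 1 – December 16, 2029: 350 days at 0.7% → €1359000 × 0.7% × 350/365 = €9122.0548
December 17 – December 31, 2029: 15 days at 4% → €1359000 × 4% × 15/365 = €2233.9726
Total = €11356.0274

€11356.03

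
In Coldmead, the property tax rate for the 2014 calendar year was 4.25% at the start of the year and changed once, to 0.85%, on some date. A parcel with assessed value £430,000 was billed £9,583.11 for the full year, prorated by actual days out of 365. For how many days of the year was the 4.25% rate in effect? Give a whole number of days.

Let d = days at the first rate; then 365 − d days at the second rate.
£430,000 × [4.25%·d + 0.85%·(365−d)] / 365 = £9,583.11
Solving gives d = 148, so the new rate took effect on May 29, 2014.

148 days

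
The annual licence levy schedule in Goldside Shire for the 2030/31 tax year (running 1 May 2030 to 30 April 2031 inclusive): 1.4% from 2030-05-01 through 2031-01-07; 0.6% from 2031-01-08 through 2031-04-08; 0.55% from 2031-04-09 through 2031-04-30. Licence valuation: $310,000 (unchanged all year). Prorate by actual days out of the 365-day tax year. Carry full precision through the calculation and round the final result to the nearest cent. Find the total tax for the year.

$3,562.88

2030-05-01 to 2031-01-07: 252 days at 1.4% → $310,000 × 1.4% × 252/365 = $2,996.3836
2031-01-08 to 2031-04-08: 91 days at 0.6% → $310,000 × 0.6% × 91/365 = $463.7260
2031-04-09 to 2031-04-30: 22 days at 0.55% → $310,000 × 0.55% × 22/365 = $102.7671
Total = $3,562.8767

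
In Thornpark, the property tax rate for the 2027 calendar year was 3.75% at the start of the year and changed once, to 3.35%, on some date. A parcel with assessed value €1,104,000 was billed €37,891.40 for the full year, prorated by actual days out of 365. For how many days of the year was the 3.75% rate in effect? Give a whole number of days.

Let d = days at the first rate; then 365 − d days at the second rate.
€1,104,000 × [3.75%·d + 3.35%·(365−d)] / 365 = €37,891.40
Solving gives d = 75, so the new rate took effect on 17 Mar 2027.

75 days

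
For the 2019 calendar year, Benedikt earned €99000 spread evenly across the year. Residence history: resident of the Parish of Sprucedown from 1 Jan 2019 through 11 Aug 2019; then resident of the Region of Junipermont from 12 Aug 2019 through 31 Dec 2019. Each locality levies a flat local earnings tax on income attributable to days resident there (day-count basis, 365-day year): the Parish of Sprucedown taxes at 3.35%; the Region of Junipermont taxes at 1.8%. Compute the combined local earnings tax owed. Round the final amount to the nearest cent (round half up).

The Parish of Sprucedown, 1 Jan – 11 Aug 2019: 223 days → €99000 × 3.35% × 223/365 = €2026.2452
The Region of Junipermont, 12 Aug – 31 Dec 2019: 142 days → €99000 × 1.8% × 142/365 = €693.2712
Total = €2719.5164

€2719.52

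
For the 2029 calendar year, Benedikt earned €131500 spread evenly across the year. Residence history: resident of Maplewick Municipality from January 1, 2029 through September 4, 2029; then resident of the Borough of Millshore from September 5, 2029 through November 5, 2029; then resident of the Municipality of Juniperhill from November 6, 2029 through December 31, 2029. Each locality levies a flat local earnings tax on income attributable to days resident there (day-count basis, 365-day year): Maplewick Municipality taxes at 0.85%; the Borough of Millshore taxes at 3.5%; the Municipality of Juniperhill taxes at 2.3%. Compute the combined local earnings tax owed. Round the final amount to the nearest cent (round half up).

Maplewick Municipality, January 1 – September 4, 2029: 247 days → €131500 × 0.85% × 247/365 = €756.3952
The Borough of Millshore, September 5 – November 5, 2029: 62 days → €131500 × 3.5% × 62/365 = €781.7945
The Municipality of Juniperhill, November 6 – December 31, 2029: 56 days → €131500 × 2.3% × 56/365 = €464.0329
Total = €2002.2226

€2002.22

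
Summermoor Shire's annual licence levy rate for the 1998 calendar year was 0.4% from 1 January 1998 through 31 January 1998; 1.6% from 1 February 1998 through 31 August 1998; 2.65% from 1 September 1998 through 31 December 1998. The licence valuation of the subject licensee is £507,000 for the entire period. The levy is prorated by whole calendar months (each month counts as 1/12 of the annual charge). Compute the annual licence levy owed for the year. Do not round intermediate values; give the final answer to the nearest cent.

1 January – 31 January 1998: 1 month at 0.4% → £507,000 × 0.4% × 1/12 = £169.0000
1 February – 31 August 1998: 7 months at 1.6% → £507,000 × 1.6% × 7/12 = £4,732.0000
1 September – 31 December 1998: 4 months at 2.65% → £507,000 × 2.65% × 4/12 = £4,478.5000
Total = £9,379.5000

£9,379.50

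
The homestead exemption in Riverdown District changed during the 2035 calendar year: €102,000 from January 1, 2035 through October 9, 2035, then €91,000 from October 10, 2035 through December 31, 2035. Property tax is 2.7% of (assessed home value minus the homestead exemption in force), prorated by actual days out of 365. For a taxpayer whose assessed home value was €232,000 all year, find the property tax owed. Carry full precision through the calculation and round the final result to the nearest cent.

€3,577.54

January 1 – October 9, 2035: 282 days, exemption €102,000 → (€232,000 − €102,000) × 2.7% × 282/365 = €2,711.8356
October 10 – December 31, 2035: 83 days, exemption €91,000 → (€232,000 − €91,000) × 2.7% × 83/365 = €865.7014
Total = €3,577.5370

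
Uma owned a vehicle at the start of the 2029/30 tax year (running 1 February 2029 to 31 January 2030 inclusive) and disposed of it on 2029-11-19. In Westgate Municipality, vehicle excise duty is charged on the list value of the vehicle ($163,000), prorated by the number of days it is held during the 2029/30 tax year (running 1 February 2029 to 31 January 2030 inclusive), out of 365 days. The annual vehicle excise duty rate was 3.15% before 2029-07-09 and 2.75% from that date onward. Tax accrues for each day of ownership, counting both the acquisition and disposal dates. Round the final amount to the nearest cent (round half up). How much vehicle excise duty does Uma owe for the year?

2029-02-01 to 2029-07-08: 158 days at 3.15% → $163,000 × 3.15% × 158/365 = $2,222.6055
2029-07-09 to 2029-11-19: 134 days at 2.75% → $163,000 × 2.75% × 134/365 = $1,645.6301
Total = $3,868.2356

$3,868.24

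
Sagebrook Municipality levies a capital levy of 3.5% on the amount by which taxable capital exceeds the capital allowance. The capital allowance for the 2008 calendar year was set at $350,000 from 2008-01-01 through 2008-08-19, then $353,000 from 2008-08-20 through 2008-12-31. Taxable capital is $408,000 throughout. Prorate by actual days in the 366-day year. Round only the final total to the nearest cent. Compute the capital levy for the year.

2008-01-01 to 2008-08-19: 232 days, exemption $350,000 → ($408,000 − $350,000) × 3.5% × 232/366 = $1,286.7760
2008-08-20 to 2008-12-31: 134 days, exemption $353,000 → ($408,000 − $353,000) × 3.5% × 134/366 = $704.7814
Total = $1,991.5574

$1,991.56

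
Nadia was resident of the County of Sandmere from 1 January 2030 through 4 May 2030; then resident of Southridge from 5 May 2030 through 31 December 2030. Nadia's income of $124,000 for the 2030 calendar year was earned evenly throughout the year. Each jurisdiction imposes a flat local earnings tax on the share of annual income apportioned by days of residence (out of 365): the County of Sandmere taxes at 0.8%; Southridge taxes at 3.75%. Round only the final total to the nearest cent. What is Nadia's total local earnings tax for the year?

The County of Sandmere, 1 January – 4 May 2030: 124 days → $124,000 × 0.8% × 124/365 = $337.0082
Southridge, 5 May – 31 December 2030: 241 days → $124,000 × 3.75% × 241/365 = $3,070.2740
Total = $3,407.2822

$3,407.28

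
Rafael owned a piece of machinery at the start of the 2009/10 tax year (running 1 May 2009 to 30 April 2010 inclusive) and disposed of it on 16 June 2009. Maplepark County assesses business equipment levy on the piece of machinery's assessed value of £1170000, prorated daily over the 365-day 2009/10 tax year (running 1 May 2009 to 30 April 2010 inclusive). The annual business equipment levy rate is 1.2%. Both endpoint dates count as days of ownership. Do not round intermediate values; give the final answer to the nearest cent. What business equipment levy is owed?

£1807.89

Days held (1 May – 16 June 2009): 47 out of 365
Tax = £1170000 × 1.2% × 47/365 = £1807.8904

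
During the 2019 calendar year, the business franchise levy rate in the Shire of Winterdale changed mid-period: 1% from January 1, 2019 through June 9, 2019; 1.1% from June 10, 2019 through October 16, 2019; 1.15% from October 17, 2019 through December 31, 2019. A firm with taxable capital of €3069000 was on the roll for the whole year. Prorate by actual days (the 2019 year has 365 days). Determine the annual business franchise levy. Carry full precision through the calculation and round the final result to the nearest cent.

January 1 – June 9, 2019: 160 days at 1% → €3069000 × 1% × 160/365 = €13453.1507
June 10 – October 16, 2019: 129 days at 1.1% → €3069000 × 1.1% × 129/365 = €11931.2630
October 17 – December 31, 2019: 76 days at 1.15% → €3069000 × 1.15% × 76/365 = €7348.7836
Total = €32733.1973

€32733.20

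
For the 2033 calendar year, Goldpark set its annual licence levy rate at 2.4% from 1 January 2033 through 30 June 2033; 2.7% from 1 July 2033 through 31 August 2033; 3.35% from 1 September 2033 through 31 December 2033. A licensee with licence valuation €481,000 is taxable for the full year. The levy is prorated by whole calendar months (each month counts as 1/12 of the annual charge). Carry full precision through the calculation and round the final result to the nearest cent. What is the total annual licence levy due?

1 January – 30 June 2033: 6 months at 2.4% → €481,000 × 2.4% × 6/12 = €5,772.0000
1 July – 31 August 2033: 2 months at 2.7% → €481,000 × 2.7% × 2/12 = €2,164.5000
1 September – 31 December 2033: 4 months at 3.35% → €481,000 × 3.35% × 4/12 = €5,371.1667
Total = €13,307.6667

€13,307.67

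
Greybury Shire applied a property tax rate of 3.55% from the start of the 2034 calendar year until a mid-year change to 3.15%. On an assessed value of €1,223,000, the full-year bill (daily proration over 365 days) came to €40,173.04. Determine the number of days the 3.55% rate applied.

Let d = days at the first rate; then 365 − d days at the second rate.
€1,223,000 × [3.55%·d + 3.15%·(365−d)] / 365 = €40,173.04
Solving gives d = 123, so the new rate took effect on 4 May 2034.

123 days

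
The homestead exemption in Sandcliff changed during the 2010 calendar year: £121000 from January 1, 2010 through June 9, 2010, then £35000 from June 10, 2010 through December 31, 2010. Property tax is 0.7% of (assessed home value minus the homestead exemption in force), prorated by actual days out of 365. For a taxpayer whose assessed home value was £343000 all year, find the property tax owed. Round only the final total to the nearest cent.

£1892.11

January 1 – June 9, 2010: 160 days, exemption £121000 → (£343000 − £121000) × 0.7% × 160/365 = £681.2055
June 10 – December 31, 2010: 205 days, exemption £35000 → (£343000 − £35000) × 0.7% × 205/365 = £1210.9041
Total = £1892.1096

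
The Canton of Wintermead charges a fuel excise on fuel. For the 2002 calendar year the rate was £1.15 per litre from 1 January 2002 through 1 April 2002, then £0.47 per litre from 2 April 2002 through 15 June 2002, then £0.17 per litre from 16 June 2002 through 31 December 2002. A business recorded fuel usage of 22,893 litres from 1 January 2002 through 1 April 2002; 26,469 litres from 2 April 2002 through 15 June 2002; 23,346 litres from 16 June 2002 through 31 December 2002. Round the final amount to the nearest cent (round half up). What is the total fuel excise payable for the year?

1 January – 1 April 2002: 22,893 litres at £1.15/litre → £26,326.95
2 April – 15 June 2002: 26,469 litres at £0.47/litre → £12,440.43
16 June – 31 December 2002: 23,346 litres at £0.17/litre → £3,968.82

£42,736.20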